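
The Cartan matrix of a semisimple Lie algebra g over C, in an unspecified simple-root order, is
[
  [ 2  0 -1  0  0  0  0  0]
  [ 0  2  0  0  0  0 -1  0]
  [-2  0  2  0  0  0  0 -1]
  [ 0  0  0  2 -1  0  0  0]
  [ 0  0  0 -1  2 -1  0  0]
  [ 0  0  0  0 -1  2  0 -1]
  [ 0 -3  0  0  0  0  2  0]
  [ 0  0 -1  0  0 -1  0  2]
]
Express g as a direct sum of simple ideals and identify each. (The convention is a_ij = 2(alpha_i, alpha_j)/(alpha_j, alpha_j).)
B_6 (so(13)) + G_2

The diagram associated to this matrix has two connected components: the simple roots {alpha_1, alpha_3, alpha_4, alpha_5, alpha_6, alpha_8} form a chain of 6 nodes with a double edge at one end; the terminal node there is the unique short simple root (B_6), and {alpha_2, alpha_7} form two nodes joined by a triple edge (G_2). A semisimple Lie algebra decomposes uniquely as the direct sum of simple ideals, one per connected component of its Dynkin diagram, so g ≅ B_6 ⊕ G_2 (dimension 78 + 14 = 92).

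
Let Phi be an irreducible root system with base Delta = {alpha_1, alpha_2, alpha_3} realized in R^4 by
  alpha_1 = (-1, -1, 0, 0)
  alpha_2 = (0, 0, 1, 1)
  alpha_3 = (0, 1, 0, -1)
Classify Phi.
Compute the Cartan integers a_ij = 2(alpha_i, alpha_j)/(alpha_j, alpha_j); the resulting 3x3 Cartan matrix is
[[2, 0, -1], [0, 2, -1], [-1, -1, 2]].
All simple roots have the same length, so the diagram is simply laced. The associated Dynkin diagram is a chain of 3 nodes with single edges (A_3), so the type is A_3 (the algebra sl(4)).

A_3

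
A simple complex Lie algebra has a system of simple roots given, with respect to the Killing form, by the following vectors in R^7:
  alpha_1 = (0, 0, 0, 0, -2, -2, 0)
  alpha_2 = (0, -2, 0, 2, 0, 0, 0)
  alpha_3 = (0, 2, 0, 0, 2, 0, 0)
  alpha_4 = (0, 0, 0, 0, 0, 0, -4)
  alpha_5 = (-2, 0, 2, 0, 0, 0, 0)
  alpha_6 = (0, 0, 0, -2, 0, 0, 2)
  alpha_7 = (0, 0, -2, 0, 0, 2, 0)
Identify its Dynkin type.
type C_7

Compute the Cartan integers a_ij = 2(alpha_i, alpha_j)/(alpha_j, alpha_j); the resulting 7x7 Cartan matrix is
[[2, 0, -1, 0, 0, 0, -1], [0, 2, -1, 0, 0, -1, 0], [-1, -1, 2, 0, 0, 0, 0], [0, 0, 0, 2, 0, -2, 0], [0, 0, 0, 0, 2, 0, -1], [0, -1, 0, -1, 0, 2, 0], [-1, 0, 0, 0, -1, 0, 2]].
The roots have two lengths (squared-length ratio 2:1); the short ones are alpha_{1,2,3,5,6,7}. The associated Dynkin diagram is a chain of 7 nodes with a double edge at one end; the terminal node there is the unique long simple root (C_7), so the type is C_7 (the algebra sp(14)).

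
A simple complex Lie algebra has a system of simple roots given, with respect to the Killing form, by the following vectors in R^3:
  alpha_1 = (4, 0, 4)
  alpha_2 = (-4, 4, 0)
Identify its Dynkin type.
Compute the Cartan integers a_ij = 2(alpha_i, alpha_j)/(alpha_j, alpha_j); the resulting 2x2 Cartan matrix is
[[2, -1], [-1, 2]].
All simple roots have the same length, so the diagram is simply laced. The associated Dynkin diagram is a chain of 2 nodes with single edges (A_2), so the type is A_2 (the algebra sl(3)).

A_2 (sl(3))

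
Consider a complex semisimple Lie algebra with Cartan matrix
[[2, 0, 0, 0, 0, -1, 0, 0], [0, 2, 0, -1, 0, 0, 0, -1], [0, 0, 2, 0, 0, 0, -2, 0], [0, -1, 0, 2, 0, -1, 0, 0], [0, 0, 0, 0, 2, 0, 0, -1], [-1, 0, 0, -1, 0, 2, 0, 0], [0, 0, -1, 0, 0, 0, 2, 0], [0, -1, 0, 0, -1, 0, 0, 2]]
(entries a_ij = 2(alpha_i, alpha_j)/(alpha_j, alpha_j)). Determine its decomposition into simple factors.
A6 ⊕ B2

The diagram associated to this matrix has two connected components: the simple roots {alpha_1, alpha_2, alpha_4, alpha_5, alpha_6, alpha_8} form a chain of 6 nodes with single edges (A_6), and {alpha_3, alpha_7} form a chain of 2 nodes with a double edge at one end; the terminal node there is the unique short simple root (B_2). A semisimple Lie algebra decomposes uniquely as the direct sum of simple ideals, one per connected component of its Dynkin diagram, so g ≅ A_6 ⊕ B_2 (dimension 48 + 10 = 58).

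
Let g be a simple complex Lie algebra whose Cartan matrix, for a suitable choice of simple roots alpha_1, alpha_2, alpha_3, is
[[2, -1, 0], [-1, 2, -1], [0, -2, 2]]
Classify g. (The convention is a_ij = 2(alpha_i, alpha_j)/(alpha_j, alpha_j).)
The matrix has rank 3 with 2's on the diagonal. Reading the off-diagonal entries as Dynkin edges (a single edge where a_ij = a_ji = -1; a double or triple edge where a_ij * a_ji = 2 or 3), the diagram is a chain of 3 nodes with a double edge at one end; the terminal node there is the unique long simple root (C_3). One simple-root ordering that puts it in standard form is (alpha_1, alpha_2, alpha_3). So the algebra is type C_3, i.e. sp(6).

C_3 (sp(6))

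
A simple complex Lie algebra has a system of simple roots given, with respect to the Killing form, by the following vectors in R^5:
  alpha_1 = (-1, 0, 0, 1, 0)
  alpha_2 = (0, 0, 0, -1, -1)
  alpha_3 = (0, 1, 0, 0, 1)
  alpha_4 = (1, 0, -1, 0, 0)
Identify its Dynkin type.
A_4

Compute the Cartan integers a_ij = 2(alpha_i, alpha_j)/(alpha_j, alpha_j); the resulting 4x4 Cartan matrix is
[[2, -1, 0, -1], [-1, 2, -1, 0], [0, -1, 2, 0], [-1, 0, 0, 2]].
All simple roots have the same length, so the diagram is simply laced. The associated Dynkin diagram is a chain of 4 nodes with single edges (A_4), so the type is A_4 (the algebra sl(5)).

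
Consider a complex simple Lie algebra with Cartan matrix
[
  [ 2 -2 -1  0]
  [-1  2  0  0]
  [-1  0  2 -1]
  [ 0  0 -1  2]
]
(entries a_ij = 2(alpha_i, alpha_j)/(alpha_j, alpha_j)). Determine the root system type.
B4

The matrix has rank 4 with 2's on the diagonal. Reading the off-diagonal entries as Dynkin edges (a single edge where a_ij = a_ji = -1; a double or triple edge where a_ij * a_ji = 2 or 3), the diagram is a chain of 4 nodes with a double edge at one end; the terminal node there is the unique short simple root (B_4). One simple-root ordering that puts it in standard form is (alpha_4, alpha_3, alpha_1, alpha_2). So the algebra is type B_4, i.e. so(9).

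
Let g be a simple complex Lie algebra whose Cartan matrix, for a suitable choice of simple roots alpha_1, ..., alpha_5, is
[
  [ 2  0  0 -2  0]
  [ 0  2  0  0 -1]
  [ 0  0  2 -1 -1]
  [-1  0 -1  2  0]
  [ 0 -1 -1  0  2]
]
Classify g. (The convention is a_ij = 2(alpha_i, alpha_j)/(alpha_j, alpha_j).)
C5

The matrix has rank 5 with 2's on the diagonal. Reading the off-diagonal entries as Dynkin edges (a single edge where a_ij = a_ji = -1; a double or triple edge where a_ij * a_ji = 2 or 3), the diagram is a chain of 5 nodes with a double edge at one end; the terminal node there is the unique long simple root (C_5). One simple-root ordering that puts it in standard form is (alpha_2, alpha_5, alpha_3, alpha_4, alpha_1). So the algebra is type C_5, i.e. sp(10).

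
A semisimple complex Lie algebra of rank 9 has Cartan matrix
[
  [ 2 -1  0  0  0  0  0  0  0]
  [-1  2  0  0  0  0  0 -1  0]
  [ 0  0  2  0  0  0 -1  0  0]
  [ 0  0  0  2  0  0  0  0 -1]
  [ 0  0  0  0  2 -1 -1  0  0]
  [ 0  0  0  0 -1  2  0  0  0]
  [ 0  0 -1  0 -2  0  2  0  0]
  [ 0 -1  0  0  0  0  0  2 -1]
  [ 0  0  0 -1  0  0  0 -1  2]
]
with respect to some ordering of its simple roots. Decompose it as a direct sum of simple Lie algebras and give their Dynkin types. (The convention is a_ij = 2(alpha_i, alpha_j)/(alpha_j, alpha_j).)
A_5 (sl(6)) + F_4

The diagram associated to this matrix has two connected components: the simple roots {alpha_1, alpha_2, alpha_4, alpha_8, alpha_9} form a chain of 5 nodes with single edges (A_5), and {alpha_3, alpha_5, alpha_6, alpha_7} form a chain of 4 nodes with a double edge between the middle two (F_4). A semisimple Lie algebra decomposes uniquely as the direct sum of simple ideals, one per connected component of its Dynkin diagram, so g ≅ A_5 ⊕ F_4 (dimension 35 + 52 = 87).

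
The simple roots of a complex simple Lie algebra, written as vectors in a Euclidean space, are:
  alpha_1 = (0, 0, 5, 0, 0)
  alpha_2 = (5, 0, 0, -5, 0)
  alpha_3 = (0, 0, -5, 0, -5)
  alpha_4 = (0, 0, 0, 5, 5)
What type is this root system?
B_4

Compute the Cartan integers a_ij = 2(alpha_i, alpha_j)/(alpha_j, alpha_j); the resulting 4x4 Cartan matrix is
[[2, 0, -1, 0], [0, 2, 0, -1], [-2, 0, 2, -1], [0, -1, -1, 2]].
The roots have two lengths (squared-length ratio 2:1); the short ones are alpha_{1}. The associated Dynkin diagram is a chain of 4 nodes with a double edge at one end; the terminal node there is the unique short simple root (B_4), so the type is B_4 (the algebra so(9)).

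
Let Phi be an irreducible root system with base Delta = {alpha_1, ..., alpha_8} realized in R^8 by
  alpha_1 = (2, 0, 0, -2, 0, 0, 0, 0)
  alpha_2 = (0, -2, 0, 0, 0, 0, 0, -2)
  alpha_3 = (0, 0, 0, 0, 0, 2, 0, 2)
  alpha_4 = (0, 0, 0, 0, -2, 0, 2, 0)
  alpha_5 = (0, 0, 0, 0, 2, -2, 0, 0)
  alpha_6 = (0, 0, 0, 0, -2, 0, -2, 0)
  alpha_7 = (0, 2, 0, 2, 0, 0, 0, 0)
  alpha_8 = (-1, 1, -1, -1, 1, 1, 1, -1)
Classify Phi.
E8

Compute the Cartan integers a_ij = 2(alpha_i, alpha_j)/(alpha_j, alpha_j); the resulting 8x8 Cartan matrix is
[[2, 0, 0, 0, 0, 0, -1, 0], [0, 2, -1, 0, 0, 0, -1, 0], [0, -1, 2, 0, -1, 0, 0, 0], [0, 0, 0, 2, -1, 0, 0, 0], [0, 0, -1, -1, 2, -1, 0, 0], [0, 0, 0, 0, -1, 2, 0, -1], [-1, -1, 0, 0, 0, 0, 2, 0], [0, 0, 0, 0, 0, -1, 0, 2]].
All simple roots have the same length, so the diagram is simply laced. The associated Dynkin diagram is a chain of 7 nodes with one extra node attached to the third node from one end (E_8), so the type is E_8.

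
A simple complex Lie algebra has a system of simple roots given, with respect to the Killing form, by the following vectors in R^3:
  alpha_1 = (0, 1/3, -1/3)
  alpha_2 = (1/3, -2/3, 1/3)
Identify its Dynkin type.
G_2

Compute the Cartan integers a_ij = 2(alpha_i, alpha_j)/(alpha_j, alpha_j); the resulting 2x2 Cartan matrix is
[[2, -1], [-3, 2]].
The roots have two lengths (squared-length ratio 3:1); the short ones are alpha_{1}. The associated Dynkin diagram is two nodes joined by a triple edge (G_2), so the type is G_2.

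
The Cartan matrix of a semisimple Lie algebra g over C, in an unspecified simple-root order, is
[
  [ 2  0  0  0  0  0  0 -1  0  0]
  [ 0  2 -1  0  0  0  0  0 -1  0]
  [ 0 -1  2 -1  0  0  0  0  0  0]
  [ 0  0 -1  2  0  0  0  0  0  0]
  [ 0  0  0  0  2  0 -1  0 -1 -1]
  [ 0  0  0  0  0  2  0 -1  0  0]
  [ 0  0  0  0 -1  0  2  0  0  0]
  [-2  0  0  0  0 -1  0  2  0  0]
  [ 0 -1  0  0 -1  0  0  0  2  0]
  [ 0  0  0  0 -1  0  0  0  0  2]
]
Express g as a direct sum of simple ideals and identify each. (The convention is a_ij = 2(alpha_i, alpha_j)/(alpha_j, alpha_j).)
B3 + D7

The diagram associated to this matrix has two connected components: the simple roots {alpha_1, alpha_6, alpha_8} form a chain of 3 nodes with a double edge at one end; the terminal node there is the unique short simple root (B_3), and {alpha_2, alpha_3, alpha_4, alpha_5, alpha_7, alpha_9, alpha_10} form a chain of 5 nodes with a fork of two nodes at one end (D_7). A semisimple Lie algebra decomposes uniquely as the direct sum of simple ideals, one per connected component of its Dynkin diagram, so g ≅ B_3 ⊕ D_7 (dimension 21 + 91 = 112).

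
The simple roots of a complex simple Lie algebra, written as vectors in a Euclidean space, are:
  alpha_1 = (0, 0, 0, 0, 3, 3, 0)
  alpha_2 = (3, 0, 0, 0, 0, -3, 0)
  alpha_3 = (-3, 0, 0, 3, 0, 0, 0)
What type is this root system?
type A_3

Compute the Cartan integers a_ij = 2(alpha_i, alpha_j)/(alpha_j, alpha_j); the resulting 3x3 Cartan matrix is
[[2, -1, 0], [-1, 2, -1], [0, -1, 2]].
All simple roots have the same length, so the diagram is simply laced. The associated Dynkin diagram is a chain of 3 nodes with single edges (A_3), so the type is A_3 (the algebra sl(4)).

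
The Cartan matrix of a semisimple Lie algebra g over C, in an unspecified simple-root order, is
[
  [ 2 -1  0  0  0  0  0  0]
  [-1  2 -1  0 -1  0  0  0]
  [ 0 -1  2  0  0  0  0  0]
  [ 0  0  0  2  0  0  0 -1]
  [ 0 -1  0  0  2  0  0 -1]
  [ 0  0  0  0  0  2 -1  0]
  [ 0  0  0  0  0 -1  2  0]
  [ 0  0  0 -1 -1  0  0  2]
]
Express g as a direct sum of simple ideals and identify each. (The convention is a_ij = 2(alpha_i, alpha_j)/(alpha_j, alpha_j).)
The diagram associated to this matrix has two connected components: the simple roots {alpha_6, alpha_7} form a chain of 2 nodes with single edges (A_2), and {alpha_1, alpha_2, alpha_3, alpha_4, alpha_5, alpha_8} form a chain of 4 nodes with a fork of two nodes at one end (D_6). A semisimple Lie algebra decomposes uniquely as the direct sum of simple ideals, one per connected component of its Dynkin diagram, so g ≅ A_2 ⊕ D_6 (dimension 8 + 66 = 74).

type A_2 ⊕ type D_6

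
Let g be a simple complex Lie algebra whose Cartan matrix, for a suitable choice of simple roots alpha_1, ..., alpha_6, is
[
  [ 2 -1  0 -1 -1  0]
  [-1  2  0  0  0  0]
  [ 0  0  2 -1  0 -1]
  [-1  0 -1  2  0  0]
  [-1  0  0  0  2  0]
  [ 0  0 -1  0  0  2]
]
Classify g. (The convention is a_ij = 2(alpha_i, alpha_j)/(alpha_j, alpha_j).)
D_6

The matrix has rank 6 with 2's on the diagonal. Reading the off-diagonal entries as Dynkin edges (a single edge where a_ij = a_ji = -1; a double or triple edge where a_ij * a_ji = 2 or 3), the diagram is a chain of 4 nodes with a fork of two nodes at one end (D_6). One simple-root ordering that puts it in standard form is (alpha_6, alpha_3, alpha_4, alpha_1, alpha_2, alpha_5). So the algebra is type D_6, i.e. so(12).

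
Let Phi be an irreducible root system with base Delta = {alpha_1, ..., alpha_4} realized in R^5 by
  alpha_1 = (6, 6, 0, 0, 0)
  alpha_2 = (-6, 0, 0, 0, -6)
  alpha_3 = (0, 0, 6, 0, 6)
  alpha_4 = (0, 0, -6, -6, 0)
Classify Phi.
A_4

Compute the Cartan integers a_ij = 2(alpha_i, alpha_j)/(alpha_j, alpha_j); the resulting 4x4 Cartan matrix is
[[2, -1, 0, 0], [-1, 2, -1, 0], [0, -1, 2, -1], [0, 0, -1, 2]].
All simple roots have the same length, so the diagram is simply laced. The associated Dynkin diagram is a chain of 4 nodes with single edges (A_4), so the type is A_4 (the algebra sl(5)).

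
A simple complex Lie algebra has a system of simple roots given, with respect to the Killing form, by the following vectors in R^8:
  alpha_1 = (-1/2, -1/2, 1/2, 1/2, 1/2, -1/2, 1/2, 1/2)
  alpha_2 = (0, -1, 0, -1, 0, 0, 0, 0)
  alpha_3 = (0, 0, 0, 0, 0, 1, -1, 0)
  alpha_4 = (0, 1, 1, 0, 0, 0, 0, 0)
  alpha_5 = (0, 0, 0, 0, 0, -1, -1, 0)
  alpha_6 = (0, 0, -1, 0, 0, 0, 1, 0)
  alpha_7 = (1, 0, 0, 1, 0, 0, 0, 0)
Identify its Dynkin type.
E7

Compute the Cartan integers a_ij = 2(alpha_i, alpha_j)/(alpha_j, alpha_j); the resulting 7x7 Cartan matrix is
[[2, 0, -1, 0, 0, 0, 0], [0, 2, 0, -1, 0, 0, -1], [-1, 0, 2, 0, 0, -1, 0], [0, -1, 0, 2, 0, -1, 0], [0, 0, 0, 0, 2, -1, 0], [0, 0, -1, -1, -1, 2, 0], [0, -1, 0, 0, 0, 0, 2]].
All simple roots have the same length, so the diagram is simply laced. The associated Dynkin diagram is a chain of 6 nodes with one extra node attached to the third node from one end (E_7), so the type is E_7.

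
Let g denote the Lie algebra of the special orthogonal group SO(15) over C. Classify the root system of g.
This is so(15) with 15 odd, which has dimension 15(15-1)/2 = 105 and rank (15-1)/2 = 7. In the classification of classical Lie algebras, the orthogonal algebra so(2n+1) in an odd number of variables has type B_n; here n = 7, so the Dynkin diagram is a chain of 7 nodes with a double edge at one end; the terminal node there is the unique short simple root (B_7). Hence the type is B_7.

B_7 (so(15))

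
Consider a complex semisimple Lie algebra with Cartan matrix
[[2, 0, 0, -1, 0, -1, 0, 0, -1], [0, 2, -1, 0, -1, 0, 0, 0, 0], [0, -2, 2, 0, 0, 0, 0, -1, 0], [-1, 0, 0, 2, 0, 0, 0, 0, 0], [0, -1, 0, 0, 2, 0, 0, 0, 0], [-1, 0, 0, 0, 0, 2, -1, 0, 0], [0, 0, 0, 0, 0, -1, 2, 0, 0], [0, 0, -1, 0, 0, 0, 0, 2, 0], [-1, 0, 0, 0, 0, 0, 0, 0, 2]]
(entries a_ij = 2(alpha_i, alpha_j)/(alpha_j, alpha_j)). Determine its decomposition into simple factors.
D_5 (so(10)) + F_4

The diagram associated to this matrix has two connected components: the simple roots {alpha_1, alpha_4, alpha_6, alpha_7, alpha_9} form a chain of 3 nodes with a fork of two nodes at one end (D_5), and {alpha_2, alpha_3, alpha_5, alpha_8} form a chain of 4 nodes with a double edge between the middle two (F_4). A semisimple Lie algebra decomposes uniquely as the direct sum of simple ideals, one per connected component of its Dynkin diagram, so g ≅ D_5 ⊕ F_4 (dimension 45 + 52 = 97).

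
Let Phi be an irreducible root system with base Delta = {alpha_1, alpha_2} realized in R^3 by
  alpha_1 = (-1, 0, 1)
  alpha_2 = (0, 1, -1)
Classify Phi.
type A_2

Compute the Cartan integers a_ij = 2(alpha_i, alpha_j)/(alpha_j, alpha_j); the resulting 2x2 Cartan matrix is
[[2, -1], [-1, 2]].
All simple roots have the same length, so the diagram is simply laced. The associated Dynkin diagram is a chain of 2 nodes with single edges (A_2), so the type is A_2 (the algebra sl(3)).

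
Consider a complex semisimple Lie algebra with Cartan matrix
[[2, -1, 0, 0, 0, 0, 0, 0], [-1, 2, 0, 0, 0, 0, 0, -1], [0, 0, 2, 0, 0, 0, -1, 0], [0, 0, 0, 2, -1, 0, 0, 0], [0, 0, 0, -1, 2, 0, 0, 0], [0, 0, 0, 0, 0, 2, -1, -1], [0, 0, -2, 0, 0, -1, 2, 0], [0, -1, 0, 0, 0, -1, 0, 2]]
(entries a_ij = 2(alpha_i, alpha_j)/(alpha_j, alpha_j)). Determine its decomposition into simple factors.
The diagram associated to this matrix has two connected components: the simple roots {alpha_4, alpha_5} form a chain of 2 nodes with single edges (A_2), and {alpha_1, alpha_2, alpha_3, alpha_6, alpha_7, alpha_8} form a chain of 6 nodes with a double edge at one end; the terminal node there is the unique short simple root (B_6). A semisimple Lie algebra decomposes uniquely as the direct sum of simple ideals, one per connected component of its Dynkin diagram, so g ≅ A_2 ⊕ B_6 (dimension 8 + 78 = 86).

type A_2 + type B_6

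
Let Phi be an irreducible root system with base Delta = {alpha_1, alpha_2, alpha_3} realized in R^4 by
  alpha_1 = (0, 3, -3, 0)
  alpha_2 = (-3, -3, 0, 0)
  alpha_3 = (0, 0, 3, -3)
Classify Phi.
Compute the Cartan integers a_ij = 2(alpha_i, alpha_j)/(alpha_j, alpha_j); the resulting 3x3 Cartan matrix is
[[2, -1, -1], [-1, 2, 0], [-1, 0, 2]].
All simple roots have the same length, so the diagram is simply laced. The associated Dynkin diagram is a chain of 3 nodes with single edges (A_3), so the type is A_3 (the algebra sl(4)).

A_3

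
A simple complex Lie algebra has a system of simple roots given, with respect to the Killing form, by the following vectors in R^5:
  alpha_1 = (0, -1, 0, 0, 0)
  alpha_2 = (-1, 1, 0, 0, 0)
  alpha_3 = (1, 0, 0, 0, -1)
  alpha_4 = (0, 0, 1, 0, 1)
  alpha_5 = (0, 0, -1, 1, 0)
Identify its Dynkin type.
B_5

Compute the Cartan integers a_ij = 2(alpha_i, alpha_j)/(alpha_j, alpha_j); the resulting 5x5 Cartan matrix is
[[2, -1, 0, 0, 0], [-2, 2, -1, 0, 0], [0, -1, 2, -1, 0], [0, 0, -1, 2, -1], [0, 0, 0, -1, 2]].
The roots have two lengths (squared-length ratio 2:1); the short ones are alpha_{1}. The associated Dynkin diagram is a chain of 5 nodes with a double edge at one end; the terminal node there is the unique short simple root (B_5), so the type is B_5 (the algebra so(11)).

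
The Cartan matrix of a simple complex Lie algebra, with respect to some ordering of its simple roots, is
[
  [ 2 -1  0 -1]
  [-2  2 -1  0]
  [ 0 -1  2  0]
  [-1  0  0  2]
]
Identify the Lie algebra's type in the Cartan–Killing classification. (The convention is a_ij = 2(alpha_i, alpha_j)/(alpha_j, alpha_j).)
The matrix has rank 4 with 2's on the diagonal. Reading the off-diagonal entries as Dynkin edges (a single edge where a_ij = a_ji = -1; a double or triple edge where a_ij * a_ji = 2 or 3), the diagram is a chain of 4 nodes with a double edge between the middle two (F_4). One simple-root ordering that puts it in standard form is (alpha_3, alpha_2, alpha_1, alpha_4). So the algebra is type F_4.

F4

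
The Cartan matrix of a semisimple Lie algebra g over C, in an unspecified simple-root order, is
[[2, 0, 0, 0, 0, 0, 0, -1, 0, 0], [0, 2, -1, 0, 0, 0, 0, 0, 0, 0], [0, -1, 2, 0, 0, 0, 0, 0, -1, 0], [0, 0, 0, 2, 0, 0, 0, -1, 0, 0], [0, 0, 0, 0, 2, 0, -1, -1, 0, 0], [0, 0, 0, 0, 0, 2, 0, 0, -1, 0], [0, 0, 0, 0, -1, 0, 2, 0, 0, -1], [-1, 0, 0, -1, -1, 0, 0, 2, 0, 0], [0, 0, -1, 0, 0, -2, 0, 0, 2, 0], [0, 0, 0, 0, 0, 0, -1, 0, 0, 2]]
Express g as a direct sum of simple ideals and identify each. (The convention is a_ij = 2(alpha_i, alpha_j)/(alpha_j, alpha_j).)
The diagram associated to this matrix has two connected components: the simple roots {alpha_2, alpha_3, alpha_6, alpha_9} form a chain of 4 nodes with a double edge at one end; the terminal node there is the unique short simple root (B_4), and {alpha_1, alpha_4, alpha_5, alpha_7, alpha_8, alpha_10} form a chain of 4 nodes with a fork of two nodes at one end (D_6). A semisimple Lie algebra decomposes uniquely as the direct sum of simple ideals, one per connected component of its Dynkin diagram, so g ≅ B_4 ⊕ D_6 (dimension 36 + 66 = 102).

type B_4 + type D_6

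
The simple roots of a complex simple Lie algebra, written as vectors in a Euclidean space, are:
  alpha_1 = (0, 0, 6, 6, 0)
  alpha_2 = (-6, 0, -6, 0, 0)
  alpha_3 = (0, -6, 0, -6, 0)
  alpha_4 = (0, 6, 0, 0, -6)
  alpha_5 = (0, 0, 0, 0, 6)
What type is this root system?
Compute the Cartan integers a_ij = 2(alpha_i, alpha_j)/(alpha_j, alpha_j); the resulting 5x5 Cartan matrix is
[[2, -1, -1, 0, 0], [-1, 2, 0, 0, 0], [-1, 0, 2, -1, 0], [0, 0, -1, 2, -2], [0, 0, 0, -1, 2]].
The roots have two lengths (squared-length ratio 2:1); the short ones are alpha_{5}. The associated Dynkin diagram is a chain of 5 nodes with a double edge at one end; the terminal node there is the unique short simple root (B_5), so the type is B_5 (the algebra so(11)).

type B_5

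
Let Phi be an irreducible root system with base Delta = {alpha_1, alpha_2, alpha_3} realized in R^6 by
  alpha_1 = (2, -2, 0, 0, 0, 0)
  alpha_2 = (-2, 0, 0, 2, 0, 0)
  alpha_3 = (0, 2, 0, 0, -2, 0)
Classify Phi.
A3

Compute the Cartan integers a_ij = 2(alpha_i, alpha_j)/(alpha_j, alpha_j); the resulting 3x3 Cartan matrix is
[[2, -1, -1], [-1, 2, 0], [-1, 0, 2]].
All simple roots have the same length, so the diagram is simply laced. The associated Dynkin diagram is a chain of 3 nodes with single edges (A_3), so the type is A_3 (the algebra sl(4)).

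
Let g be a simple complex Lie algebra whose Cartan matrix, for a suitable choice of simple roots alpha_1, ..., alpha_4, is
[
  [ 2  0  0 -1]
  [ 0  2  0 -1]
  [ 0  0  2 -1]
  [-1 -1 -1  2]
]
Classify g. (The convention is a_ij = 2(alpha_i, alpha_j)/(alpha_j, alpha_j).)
type D_4

The matrix has rank 4 with 2's on the diagonal. Reading the off-diagonal entries as Dynkin edges (a single edge where a_ij = a_ji = -1; a double or triple edge where a_ij * a_ji = 2 or 3), the diagram is a chain of 2 nodes with a fork of two nodes at one end (D_4). One simple-root ordering that puts it in standard form is (alpha_1, alpha_4, alpha_3, alpha_2). So the algebra is type D_4, i.e. so(8).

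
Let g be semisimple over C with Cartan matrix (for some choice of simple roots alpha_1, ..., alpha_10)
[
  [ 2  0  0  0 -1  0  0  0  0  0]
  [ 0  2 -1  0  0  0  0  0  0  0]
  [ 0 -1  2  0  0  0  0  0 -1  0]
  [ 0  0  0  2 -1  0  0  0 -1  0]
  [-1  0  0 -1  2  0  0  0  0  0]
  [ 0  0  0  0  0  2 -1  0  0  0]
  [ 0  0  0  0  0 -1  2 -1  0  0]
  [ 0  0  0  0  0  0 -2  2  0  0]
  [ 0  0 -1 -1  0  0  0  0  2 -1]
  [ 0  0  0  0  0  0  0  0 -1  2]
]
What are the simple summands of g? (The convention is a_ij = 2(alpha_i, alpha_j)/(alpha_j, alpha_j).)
C3 ⊕ E7

The diagram associated to this matrix has two connected components: the simple roots {alpha_6, alpha_7, alpha_8} form a chain of 3 nodes with a double edge at one end; the terminal node there is the unique long simple root (C_3), and {alpha_1, alpha_2, alpha_3, alpha_4, alpha_5, alpha_9, alpha_10} form a chain of 6 nodes with one extra node attached to the third node from one end (E_7). A semisimple Lie algebra decomposes uniquely as the direct sum of simple ideals, one per connected component of its Dynkin diagram, so g ≅ C_3 ⊕ E_7 (dimension 21 + 133 = 154).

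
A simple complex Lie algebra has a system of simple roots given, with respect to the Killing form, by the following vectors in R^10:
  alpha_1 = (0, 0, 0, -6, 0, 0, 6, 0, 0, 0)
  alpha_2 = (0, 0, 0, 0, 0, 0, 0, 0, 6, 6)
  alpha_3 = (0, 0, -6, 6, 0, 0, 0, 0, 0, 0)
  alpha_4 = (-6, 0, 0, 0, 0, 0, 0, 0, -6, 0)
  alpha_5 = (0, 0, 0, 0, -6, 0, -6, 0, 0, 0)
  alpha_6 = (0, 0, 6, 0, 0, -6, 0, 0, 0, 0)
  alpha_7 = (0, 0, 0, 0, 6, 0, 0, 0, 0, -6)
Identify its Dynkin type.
A7

Compute the Cartan integers a_ij = 2(alpha_i, alpha_j)/(alpha_j, alpha_j); the resulting 7x7 Cartan matrix is
[[2, 0, -1, 0, -1, 0, 0], [0, 2, 0, -1, 0, 0, -1], [-1, 0, 2, 0, 0, -1, 0], [0, -1, 0, 2, 0, 0, 0], [-1, 0, 0, 0, 2, 0, -1], [0, 0, -1, 0, 0, 2, 0], [0, -1, 0, 0, -1, 0, 2]].
All simple roots have the same length, so the diagram is simply laced. The associated Dynkin diagram is a chain of 7 nodes with single edges (A_7), so the type is A_7 (the algebra sl(8)).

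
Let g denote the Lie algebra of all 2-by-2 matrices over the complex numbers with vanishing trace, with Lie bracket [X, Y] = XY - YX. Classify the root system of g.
This is sl(2), which has dimension 2^2 - 1 = 3 and rank 2 - 1 = 1 (a Cartan subalgebra is the diagonal traceless matrices). In the classification of classical Lie algebras, the special linear algebra sl(n+1) has type A_n; here n = 1, so the Dynkin diagram is a chain of 1 nodes with single edges (A_1). Hence the type is A_1.

A1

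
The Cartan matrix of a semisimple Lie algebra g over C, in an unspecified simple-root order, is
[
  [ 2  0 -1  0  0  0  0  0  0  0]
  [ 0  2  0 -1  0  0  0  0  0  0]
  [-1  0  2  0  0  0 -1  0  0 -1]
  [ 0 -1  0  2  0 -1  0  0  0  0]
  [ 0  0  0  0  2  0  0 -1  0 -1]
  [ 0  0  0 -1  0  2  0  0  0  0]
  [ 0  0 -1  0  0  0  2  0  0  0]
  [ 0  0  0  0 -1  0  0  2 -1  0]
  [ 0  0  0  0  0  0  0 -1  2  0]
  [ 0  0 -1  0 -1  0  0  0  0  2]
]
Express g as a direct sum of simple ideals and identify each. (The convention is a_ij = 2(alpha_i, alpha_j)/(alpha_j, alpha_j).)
The diagram associated to this matrix has two connected components: the simple roots {alpha_2, alpha_4, alpha_6} form a chain of 3 nodes with single edges (A_3), and {alpha_1, alpha_3, alpha_5, alpha_7, alpha_8, alpha_9, alpha_10} form a chain of 5 nodes with a fork of two nodes at one end (D_7). A semisimple Lie algebra decomposes uniquely as the direct sum of simple ideals, one per connected component of its Dynkin diagram, so g ≅ A_3 ⊕ D_7 (dimension 15 + 91 = 106).

A3 + D7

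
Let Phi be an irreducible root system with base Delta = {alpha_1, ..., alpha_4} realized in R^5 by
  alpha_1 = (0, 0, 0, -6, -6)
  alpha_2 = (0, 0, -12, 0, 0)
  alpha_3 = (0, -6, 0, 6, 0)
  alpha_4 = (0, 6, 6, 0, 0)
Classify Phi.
C_4

Compute the Cartan integers a_ij = 2(alpha_i, alpha_j)/(alpha_j, alpha_j); the resulting 4x4 Cartan matrix is
[[2, 0, -1, 0], [0, 2, 0, -2], [-1, 0, 2, -1], [0, -1, -1, 2]].
The roots have two lengths (squared-length ratio 2:1); the short ones are alpha_{1,3,4}. The associated Dynkin diagram is a chain of 4 nodes with a double edge at one end; the terminal node there is the unique long simple root (C_4), so the type is C_4 (the algebra sp(8)).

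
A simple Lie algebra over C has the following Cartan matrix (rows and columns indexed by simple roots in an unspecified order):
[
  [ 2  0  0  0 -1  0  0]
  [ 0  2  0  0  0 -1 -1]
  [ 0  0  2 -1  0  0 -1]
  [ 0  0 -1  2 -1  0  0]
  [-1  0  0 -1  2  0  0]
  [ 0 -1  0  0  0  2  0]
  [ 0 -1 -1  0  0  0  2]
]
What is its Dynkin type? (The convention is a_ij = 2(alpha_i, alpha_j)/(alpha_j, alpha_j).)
The matrix has rank 7 with 2's on the diagonal. Reading the off-diagonal entries as Dynkin edges (a single edge where a_ij = a_ji = -1; a double or triple edge where a_ij * a_ji = 2 or 3), the diagram is a chain of 7 nodes with single edges (A_7). One simple-root ordering that puts it in standard form is (alpha_6, alpha_2, alpha_7, alpha_3, alpha_4, alpha_5, alpha_1). So the algebra is type A_7, i.e. sl(8).

A7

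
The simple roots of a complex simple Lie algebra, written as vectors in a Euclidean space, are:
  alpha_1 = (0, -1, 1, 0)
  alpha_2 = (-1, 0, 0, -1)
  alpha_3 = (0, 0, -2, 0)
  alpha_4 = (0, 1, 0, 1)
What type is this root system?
Compute the Cartan integers a_ij = 2(alpha_i, alpha_j)/(alpha_j, alpha_j); the resulting 4x4 Cartan matrix is
[[2, 0, -1, -1], [0, 2, 0, -1], [-2, 0, 2, 0], [-1, -1, 0, 2]].
The roots have two lengths (squared-length ratio 2:1); the short ones are alpha_{1,2,4}. The associated Dynkin diagram is a chain of 4 nodes with a double edge at one end; the terminal node there is the unique long simple root (C_4), so the type is C_4 (the algebra sp(8)).

C_4 (sp(8))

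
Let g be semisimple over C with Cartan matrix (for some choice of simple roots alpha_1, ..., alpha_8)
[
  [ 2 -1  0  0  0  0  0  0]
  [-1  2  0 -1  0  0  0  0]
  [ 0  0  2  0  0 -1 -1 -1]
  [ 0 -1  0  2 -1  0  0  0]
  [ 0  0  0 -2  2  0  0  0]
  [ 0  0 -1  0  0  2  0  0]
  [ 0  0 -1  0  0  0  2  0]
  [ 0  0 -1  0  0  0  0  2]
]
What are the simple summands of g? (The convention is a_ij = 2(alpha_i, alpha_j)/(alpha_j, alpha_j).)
The diagram associated to this matrix has two connected components: the simple roots {alpha_1, alpha_2, alpha_4, alpha_5} form a chain of 4 nodes with a double edge at one end; the terminal node there is the unique long simple root (C_4), and {alpha_3, alpha_6, alpha_7, alpha_8} form a chain of 2 nodes with a fork of two nodes at one end (D_4). A semisimple Lie algebra decomposes uniquely as the direct sum of simple ideals, one per connected component of its Dynkin diagram, so g ≅ C_4 ⊕ D_4 (dimension 36 + 28 = 64).

C_4 + D_4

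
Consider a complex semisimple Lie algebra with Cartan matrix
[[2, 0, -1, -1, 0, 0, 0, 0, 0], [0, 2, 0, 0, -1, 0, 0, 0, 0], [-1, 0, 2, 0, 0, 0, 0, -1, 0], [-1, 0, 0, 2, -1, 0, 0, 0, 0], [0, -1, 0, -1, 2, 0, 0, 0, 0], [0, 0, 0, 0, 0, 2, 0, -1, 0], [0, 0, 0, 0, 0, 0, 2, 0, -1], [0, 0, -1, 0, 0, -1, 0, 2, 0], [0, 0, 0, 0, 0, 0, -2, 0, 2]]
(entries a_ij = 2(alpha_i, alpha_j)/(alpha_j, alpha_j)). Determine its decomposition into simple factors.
The diagram associated to this matrix has two connected components: the simple roots {alpha_1, alpha_2, alpha_3, alpha_4, alpha_5, alpha_6, alpha_8} form a chain of 7 nodes with single edges (A_7), and {alpha_7, alpha_9} form a chain of 2 nodes with a double edge at one end; the terminal node there is the unique short simple root (B_2). A semisimple Lie algebra decomposes uniquely as the direct sum of simple ideals, one per connected component of its Dynkin diagram, so g ≅ A_7 ⊕ B_2 (dimension 63 + 10 = 73).

A_7 (sl(8)) ⊕ B_2 (so(5))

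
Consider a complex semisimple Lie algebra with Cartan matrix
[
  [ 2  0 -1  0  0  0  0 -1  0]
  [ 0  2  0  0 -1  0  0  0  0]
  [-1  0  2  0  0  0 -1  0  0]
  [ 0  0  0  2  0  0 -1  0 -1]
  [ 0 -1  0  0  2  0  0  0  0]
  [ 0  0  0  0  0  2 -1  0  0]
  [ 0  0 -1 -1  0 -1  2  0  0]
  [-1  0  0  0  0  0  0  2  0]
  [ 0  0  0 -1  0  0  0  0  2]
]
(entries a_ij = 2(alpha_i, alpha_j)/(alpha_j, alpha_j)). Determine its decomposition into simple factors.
The diagram associated to this matrix has two connected components: the simple roots {alpha_2, alpha_5} form a chain of 2 nodes with single edges (A_2), and {alpha_1, alpha_3, alpha_4, alpha_6, alpha_7, alpha_8, alpha_9} form a chain of 6 nodes with one extra node attached to the third node from one end (E_7). A semisimple Lie algebra decomposes uniquely as the direct sum of simple ideals, one per connected component of its Dynkin diagram, so g ≅ A_2 ⊕ E_7 (dimension 8 + 133 = 141).

A2 ⊕ E7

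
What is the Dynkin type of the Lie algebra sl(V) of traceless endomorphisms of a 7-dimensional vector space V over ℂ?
A6

This is sl(7), which has dimension 7^2 - 1 = 48 and rank 7 - 1 = 6 (a Cartan subalgebra is the diagonal traceless matrices). In the classification of classical Lie algebras, the special linear algebra sl(n+1) has type A_n; here n = 6, so the Dynkin diagram is a chain of 6 nodes with single edges (A_6). Hence the type is A_6.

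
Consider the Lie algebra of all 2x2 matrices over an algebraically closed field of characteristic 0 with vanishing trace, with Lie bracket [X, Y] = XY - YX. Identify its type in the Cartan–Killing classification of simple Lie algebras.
A1

This is sl(2), which has dimension 2^2 - 1 = 3 and rank 2 - 1 = 1 (a Cartan subalgebra is the diagonal traceless matrices). In the classification of classical Lie algebras, the special linear algebra sl(n+1) has type A_n; here n = 1, so the Dynkin diagram is a chain of 1 nodes with single edges (A_1). Hence the type is A_1.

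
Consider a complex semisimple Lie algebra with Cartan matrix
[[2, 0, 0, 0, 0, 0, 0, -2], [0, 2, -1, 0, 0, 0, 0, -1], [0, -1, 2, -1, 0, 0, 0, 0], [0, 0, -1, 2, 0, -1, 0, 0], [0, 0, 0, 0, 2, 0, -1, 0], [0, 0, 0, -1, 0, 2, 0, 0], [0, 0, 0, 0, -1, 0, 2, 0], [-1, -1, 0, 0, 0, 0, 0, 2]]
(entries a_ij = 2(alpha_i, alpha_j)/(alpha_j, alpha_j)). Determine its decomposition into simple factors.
The diagram associated to this matrix has two connected components: the simple roots {alpha_5, alpha_7} form a chain of 2 nodes with single edges (A_2), and {alpha_1, alpha_2, alpha_3, alpha_4, alpha_6, alpha_8} form a chain of 6 nodes with a double edge at one end; the terminal node there is the unique long simple root (C_6). A semisimple Lie algebra decomposes uniquely as the direct sum of simple ideals, one per connected component of its Dynkin diagram, so g ≅ A_2 ⊕ C_6 (dimension 8 + 78 = 86).

A2 + C6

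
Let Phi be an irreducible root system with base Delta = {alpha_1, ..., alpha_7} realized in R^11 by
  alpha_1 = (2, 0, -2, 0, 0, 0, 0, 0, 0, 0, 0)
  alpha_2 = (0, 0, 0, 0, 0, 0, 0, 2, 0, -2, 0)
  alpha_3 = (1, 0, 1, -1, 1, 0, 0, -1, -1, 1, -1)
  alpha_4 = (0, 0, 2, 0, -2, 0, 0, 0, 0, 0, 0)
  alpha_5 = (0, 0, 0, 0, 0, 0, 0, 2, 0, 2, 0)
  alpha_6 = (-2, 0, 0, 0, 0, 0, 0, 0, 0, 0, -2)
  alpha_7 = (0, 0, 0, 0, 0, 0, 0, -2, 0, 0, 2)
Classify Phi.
Compute the Cartan integers a_ij = 2(alpha_i, alpha_j)/(alpha_j, alpha_j); the resulting 7x7 Cartan matrix is
[[2, 0, 0, -1, 0, -1, 0], [0, 2, -1, 0, 0, 0, -1], [0, -1, 2, 0, 0, 0, 0], [-1, 0, 0, 2, 0, 0, 0], [0, 0, 0, 0, 2, 0, -1], [-1, 0, 0, 0, 0, 2, -1], [0, -1, 0, 0, -1, -1, 2]].
All simple roots have the same length, so the diagram is simply laced. The associated Dynkin diagram is a chain of 6 nodes with one extra node attached to the third node from one end (E_7), so the type is E_7.

type E_7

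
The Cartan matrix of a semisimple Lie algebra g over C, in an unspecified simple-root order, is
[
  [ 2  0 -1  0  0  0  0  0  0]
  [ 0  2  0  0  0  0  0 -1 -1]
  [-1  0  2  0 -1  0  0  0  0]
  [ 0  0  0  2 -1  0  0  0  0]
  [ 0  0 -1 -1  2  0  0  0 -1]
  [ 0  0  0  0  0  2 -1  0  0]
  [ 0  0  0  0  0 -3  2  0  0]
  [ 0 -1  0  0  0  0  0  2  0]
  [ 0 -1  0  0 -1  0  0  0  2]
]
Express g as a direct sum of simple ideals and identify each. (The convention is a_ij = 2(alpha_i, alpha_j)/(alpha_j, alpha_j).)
The diagram associated to this matrix has two connected components: the simple roots {alpha_1, alpha_2, alpha_3, alpha_4, alpha_5, alpha_8, alpha_9} form a chain of 6 nodes with one extra node attached to the third node from one end (E_7), and {alpha_6, alpha_7} form two nodes joined by a triple edge (G_2). A semisimple Lie algebra decomposes uniquely as the direct sum of simple ideals, one per connected component of its Dynkin diagram, so g ≅ E_7 ⊕ G_2 (dimension 133 + 14 = 147).

E_7 ⊕ G_2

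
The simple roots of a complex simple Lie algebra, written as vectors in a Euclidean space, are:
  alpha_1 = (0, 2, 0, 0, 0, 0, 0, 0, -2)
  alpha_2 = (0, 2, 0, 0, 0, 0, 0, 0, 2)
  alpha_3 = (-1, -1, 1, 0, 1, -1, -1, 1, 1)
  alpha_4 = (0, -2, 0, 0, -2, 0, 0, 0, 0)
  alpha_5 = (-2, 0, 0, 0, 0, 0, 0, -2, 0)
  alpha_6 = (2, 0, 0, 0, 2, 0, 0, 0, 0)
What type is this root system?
Compute the Cartan integers a_ij = 2(alpha_i, alpha_j)/(alpha_j, alpha_j); the resulting 6x6 Cartan matrix is
[[2, 0, -1, -1, 0, 0], [0, 2, 0, -1, 0, 0], [-1, 0, 2, 0, 0, 0], [-1, -1, 0, 2, 0, -1], [0, 0, 0, 0, 2, -1], [0, 0, 0, -1, -1, 2]].
All simple roots have the same length, so the diagram is simply laced. The associated Dynkin diagram is a chain of 5 nodes with one extra node attached to the third node from one end (E_6), so the type is E_6.

E_6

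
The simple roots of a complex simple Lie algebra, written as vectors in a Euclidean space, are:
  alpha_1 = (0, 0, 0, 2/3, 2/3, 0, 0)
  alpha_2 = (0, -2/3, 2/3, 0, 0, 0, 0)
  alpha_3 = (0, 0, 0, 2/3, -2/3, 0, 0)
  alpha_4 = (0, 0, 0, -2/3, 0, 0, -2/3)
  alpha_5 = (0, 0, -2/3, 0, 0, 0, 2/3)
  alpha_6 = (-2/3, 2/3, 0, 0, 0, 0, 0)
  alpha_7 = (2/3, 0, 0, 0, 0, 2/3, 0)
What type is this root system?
Compute the Cartan integers a_ij = 2(alpha_i, alpha_j)/(alpha_j, alpha_j); the resulting 7x7 Cartan matrix is
[[2, 0, 0, -1, 0, 0, 0], [0, 2, 0, 0, -1, -1, 0], [0, 0, 2, -1, 0, 0, 0], [-1, 0, -1, 2, -1, 0, 0], [0, -1, 0, -1, 2, 0, 0], [0, -1, 0, 0, 0, 2, -1], [0, 0, 0, 0, 0, -1, 2]].
All simple roots have the same length, so the diagram is simply laced. The associated Dynkin diagram is a chain of 5 nodes with a fork of two nodes at one end (D_7), so the type is D_7 (the algebra so(14)).

D_7 (so(14))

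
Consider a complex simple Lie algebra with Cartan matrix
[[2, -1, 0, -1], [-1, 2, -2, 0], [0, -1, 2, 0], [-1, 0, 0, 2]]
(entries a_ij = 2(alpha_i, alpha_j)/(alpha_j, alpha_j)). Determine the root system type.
B_4

The matrix has rank 4 with 2's on the diagonal. Reading the off-diagonal entries as Dynkin edges (a single edge where a_ij = a_ji = -1; a double or triple edge where a_ij * a_ji = 2 or 3), the diagram is a chain of 4 nodes with a double edge at one end; the terminal node there is the unique short simple root (B_4). One simple-root ordering that puts it in standard form is (alpha_4, alpha_1, alpha_2, alpha_3). So the algebra is type B_4, i.e. so(9).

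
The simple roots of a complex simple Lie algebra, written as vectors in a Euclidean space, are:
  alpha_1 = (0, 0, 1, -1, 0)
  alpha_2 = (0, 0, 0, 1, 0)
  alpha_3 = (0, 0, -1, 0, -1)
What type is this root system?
type B_3

Compute the Cartan integers a_ij = 2(alpha_i, alpha_j)/(alpha_j, alpha_j); the resulting 3x3 Cartan matrix is
[[2, -2, -1], [-1, 2, 0], [-1, 0, 2]].
The roots have two lengths (squared-length ratio 2:1); the short ones are alpha_{2}. The associated Dynkin diagram is a chain of 3 nodes with a double edge at one end; the terminal node there is the unique short simple root (B_3), so the type is B_3 (the algebra so(7)).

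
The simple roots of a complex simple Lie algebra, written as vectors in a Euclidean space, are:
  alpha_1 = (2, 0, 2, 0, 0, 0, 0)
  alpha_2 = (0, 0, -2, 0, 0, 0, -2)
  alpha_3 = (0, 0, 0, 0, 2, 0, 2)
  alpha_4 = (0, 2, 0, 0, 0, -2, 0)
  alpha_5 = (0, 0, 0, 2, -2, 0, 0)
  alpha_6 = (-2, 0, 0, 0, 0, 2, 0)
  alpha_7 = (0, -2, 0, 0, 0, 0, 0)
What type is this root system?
Compute the Cartan integers a_ij = 2(alpha_i, alpha_j)/(alpha_j, alpha_j); the resulting 7x7 Cartan matrix is
[[2, -1, 0, 0, 0, -1, 0], [-1, 2, -1, 0, 0, 0, 0], [0, -1, 2, 0, -1, 0, 0], [0, 0, 0, 2, 0, -1, -2], [0, 0, -1, 0, 2, 0, 0], [-1, 0, 0, -1, 0, 2, 0], [0, 0, 0, -1, 0, 0, 2]].
The roots have two lengths (squared-length ratio 2:1); the short ones are alpha_{7}. The associated Dynkin diagram is a chain of 7 nodes with a double edge at one end; the terminal node there is the unique short simple root (B_7), so the type is B_7 (the algebra so(15)).

B7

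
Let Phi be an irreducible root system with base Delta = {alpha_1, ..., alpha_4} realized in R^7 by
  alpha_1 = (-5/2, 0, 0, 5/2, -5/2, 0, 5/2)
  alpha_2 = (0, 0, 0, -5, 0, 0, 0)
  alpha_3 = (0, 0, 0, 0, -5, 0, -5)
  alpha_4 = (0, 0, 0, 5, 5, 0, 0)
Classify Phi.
Compute the Cartan integers a_ij = 2(alpha_i, alpha_j)/(alpha_j, alpha_j); the resulting 4x4 Cartan matrix is
[[2, -1, 0, 0], [-1, 2, 0, -1], [0, 0, 2, -1], [0, -2, -1, 2]].
The roots have two lengths (squared-length ratio 2:1); the short ones are alpha_{1,2}. The associated Dynkin diagram is a chain of 4 nodes with a double edge between the middle two (F_4), so the type is F_4.

F_4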